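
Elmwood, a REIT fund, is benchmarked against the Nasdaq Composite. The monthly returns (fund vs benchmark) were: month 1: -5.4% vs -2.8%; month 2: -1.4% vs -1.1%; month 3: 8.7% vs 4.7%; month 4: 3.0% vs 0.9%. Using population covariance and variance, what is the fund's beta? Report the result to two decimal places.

1.86

r̄p = 1.2250%,  r̄m = 0.4250%
Cov = Σ(rp − r̄p)(rm − r̄m) / 4 = 14.5419
Var(rm) = Σ(rm − r̄m)² / 4 = 7.8069
β = Cov / Var = 14.5419 / 7.8069 = 1.8627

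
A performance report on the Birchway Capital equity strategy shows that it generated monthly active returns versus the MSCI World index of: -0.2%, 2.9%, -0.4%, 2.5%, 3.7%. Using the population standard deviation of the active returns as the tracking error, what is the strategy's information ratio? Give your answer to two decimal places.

1.01

μ = (-0.2 + 2.9 − 0.4 + 2.5 + 3.7) / 5 = 1.7000%
Σ(r − μ)² = (-0.2 − 1.7000)² + (2.9 − 1.7000)² + … = 14.1000
population σ = √(14.1000 / 5) = √2.8200 = 1.6793%
IR = μ / tracking error = 1.7000 / 1.6793 = 1.0123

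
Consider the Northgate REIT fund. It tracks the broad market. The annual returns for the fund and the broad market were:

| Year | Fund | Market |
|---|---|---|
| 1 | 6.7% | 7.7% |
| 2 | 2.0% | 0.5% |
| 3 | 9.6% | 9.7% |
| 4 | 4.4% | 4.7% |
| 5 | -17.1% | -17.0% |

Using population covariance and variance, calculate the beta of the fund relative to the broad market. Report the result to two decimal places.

r̄p = 1.1200%,  r̄m = 1.1200%
Cov = Σ(rp − r̄p)(rm − r̄m) / 5 = 90.1636
Var(rm) = Σ(rm − r̄m)² / 5 = 91.6896
β = Cov / Var = 90.1636 / 91.6896 = 0.9834

0.98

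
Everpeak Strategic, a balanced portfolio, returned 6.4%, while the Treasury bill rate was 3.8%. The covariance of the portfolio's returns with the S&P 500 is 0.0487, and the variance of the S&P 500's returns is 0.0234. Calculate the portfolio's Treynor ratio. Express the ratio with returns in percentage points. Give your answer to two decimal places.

1.25

β = Cov / Var = 0.0487 / 0.0234 = 2.0812
Treynor = (Rp − Rf) / β = (6.4% − 3.8%) / 2.0812 = 2.60 / 2.0812 = 1.2493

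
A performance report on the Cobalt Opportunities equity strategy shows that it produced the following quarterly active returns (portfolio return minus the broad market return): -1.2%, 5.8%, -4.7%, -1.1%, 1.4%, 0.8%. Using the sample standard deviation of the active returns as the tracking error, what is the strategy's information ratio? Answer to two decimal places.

0.05

Mean return r̄ = 1.00 / 6 = 0.1667%
Σ(r − r̄)² = 60.8133; sample σ = √(60.8133/5) = 3.4875%
IR = r̄ / tracking error = 0.1667 / 3.4875 = 0.0478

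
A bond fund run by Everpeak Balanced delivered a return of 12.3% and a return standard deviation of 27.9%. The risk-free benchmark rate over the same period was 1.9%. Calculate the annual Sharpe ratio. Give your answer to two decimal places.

Sharpe = (Rp − Rf) / σp = (12.3% − 1.9%) / 27.9% = 10.40% / 27.9% = 0.3728

0.37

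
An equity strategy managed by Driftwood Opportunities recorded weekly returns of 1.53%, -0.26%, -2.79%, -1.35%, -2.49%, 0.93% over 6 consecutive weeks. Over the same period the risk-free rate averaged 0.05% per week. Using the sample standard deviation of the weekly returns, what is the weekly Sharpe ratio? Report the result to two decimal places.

-0.44

r̄ = (1.53 − 0.26 − 2.79 − 1.35 − 2.49 + 0.93) / 6 = -0.7383%
Σ(r − r̄)² = 15.8093; sample σ = √(15.8093/5) = 1.7782%
Sharpe = (r̄ − rf) / σ = (-0.7383 − 0.05) / 1.7782 = -0.7883 / 1.7782 = -0.4433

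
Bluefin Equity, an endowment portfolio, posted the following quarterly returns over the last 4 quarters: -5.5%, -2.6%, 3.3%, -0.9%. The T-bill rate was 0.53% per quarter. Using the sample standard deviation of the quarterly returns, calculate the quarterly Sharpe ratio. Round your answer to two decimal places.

-0.53

μ = (-5.5 − 2.6 + 3.3 − 0.9) / 4 = -5.70 / 4 = -1.4250%
Σ(r − μ)² = 40.5875; sample σ = √(40.5875/3) = 3.6782%
Sharpe = (μ − rf) / σ = (-1.4250 − 0.53) / 3.6782 = -1.9550 / 3.6782 = -0.5315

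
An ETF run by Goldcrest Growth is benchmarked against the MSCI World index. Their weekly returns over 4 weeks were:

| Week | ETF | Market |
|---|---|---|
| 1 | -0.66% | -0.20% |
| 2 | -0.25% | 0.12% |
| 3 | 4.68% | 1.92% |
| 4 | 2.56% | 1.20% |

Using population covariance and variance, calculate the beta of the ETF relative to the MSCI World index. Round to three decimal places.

2.560

r̄p = 1.5825%,  r̄m = 0.7600%
Cov = Σ(rp − r̄p)(rm − r̄m) / 4 = 1.8372
Var(rm) = Σ(rm − r̄m)² / 4 = 0.7176
β = Cov / Var = 1.8372 / 0.7176 = 2.5602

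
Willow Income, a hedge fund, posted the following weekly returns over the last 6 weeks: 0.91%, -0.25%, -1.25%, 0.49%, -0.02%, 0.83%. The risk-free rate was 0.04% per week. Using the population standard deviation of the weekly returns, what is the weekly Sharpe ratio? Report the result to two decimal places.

0.11

Mean return r̄ = 0.710 / 6 = 0.1183%
Population σ = √[Σ(r − r̄)² / 6] = √[3.2985 / 6] = √0.5498 = 0.7415%
Sharpe = (r̄ − rf) / σ = (0.1183 − 0.04) / 0.7415 = 0.0783 / 0.7415 = 0.1056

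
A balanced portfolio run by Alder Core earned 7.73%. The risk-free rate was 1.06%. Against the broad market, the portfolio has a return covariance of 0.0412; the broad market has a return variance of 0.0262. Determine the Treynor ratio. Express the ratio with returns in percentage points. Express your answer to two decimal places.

β = Cov / Var = 0.0412 / 0.0262 = 1.5725
Treynor = (Rp − Rf) / β = (7.73% − 1.06%) / 1.5725 = 6.67 / 1.5725 = 4.2417

4.24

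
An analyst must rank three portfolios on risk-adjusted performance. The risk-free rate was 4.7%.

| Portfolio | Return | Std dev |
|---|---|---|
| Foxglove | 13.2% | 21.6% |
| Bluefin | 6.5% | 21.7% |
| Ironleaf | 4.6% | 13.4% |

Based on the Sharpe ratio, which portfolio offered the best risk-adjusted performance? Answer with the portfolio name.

Foxglove: Sharpe ratio = (13.2% − 4.7%) / 21.6% = 0.394
Bluefin: Sharpe ratio = (6.5% − 4.7%) / 21.7% = 0.083
Ironleaf: Sharpe ratio = (4.6% − 4.7%) / 13.4% = -0.007
Highest: Foxglove (0.394).

Foxglove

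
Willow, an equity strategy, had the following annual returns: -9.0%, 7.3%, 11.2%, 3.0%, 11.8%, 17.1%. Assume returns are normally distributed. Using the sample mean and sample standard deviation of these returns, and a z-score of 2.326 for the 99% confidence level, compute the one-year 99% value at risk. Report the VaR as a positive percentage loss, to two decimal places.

14.28

r̄ = (-9 + 7.3 + 11.2 + 3 + 11.8 + 17.1) / 6 = 6.9000%
Sample σ = √[Σ(r − r̄)² / 5] = √[414.7200 / 5] = √82.9440 = 9.1074%
VaR = −(r̄ − z·σ) = −(6.9000 − 2.326 × 9.1074) = −(-14.2838) = 14.2838%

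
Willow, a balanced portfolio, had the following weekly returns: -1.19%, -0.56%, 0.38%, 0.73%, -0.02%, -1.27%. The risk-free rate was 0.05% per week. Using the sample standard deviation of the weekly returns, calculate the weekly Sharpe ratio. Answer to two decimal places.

-0.45

Mean return r̄ = -1.930 / 6 = -0.3217%
Σ(r − r̄)² = (-1.19 − (-0.3217))² + (-0.56 − (-0.3217))² + (0.38 − (-0.3217))² + … = 3.3995
σ = √[3.3995 / 5] = 0.8246%
Sharpe = (r̄ − rf) / σ = (-0.3217 − 0.05) / 0.8246 = -0.3717 / 0.8246 = -0.4508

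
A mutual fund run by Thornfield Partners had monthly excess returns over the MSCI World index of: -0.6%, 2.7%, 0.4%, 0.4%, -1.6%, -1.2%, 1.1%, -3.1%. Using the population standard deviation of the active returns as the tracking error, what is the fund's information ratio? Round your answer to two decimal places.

-0.14

μ = (-0.6 + 2.7 + 0.4 + 0.4 − 1.6 − 1.2 + 1.1 − 3.1) / 8 = -0.2375%
Population std dev = √[22.3388 / 8] = 1.6710%
IR = μ / tracking error = -0.2375 / 1.6710 = -0.1421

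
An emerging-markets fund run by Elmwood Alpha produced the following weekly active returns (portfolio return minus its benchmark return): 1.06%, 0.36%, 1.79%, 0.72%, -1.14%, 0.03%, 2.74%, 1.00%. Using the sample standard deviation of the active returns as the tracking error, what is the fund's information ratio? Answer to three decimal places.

0.707

r̄ = (1.06 + 0.36 + 1.79 + 0.72 − 1.14 + 0.03 + 2.74 + 1) / 8 = 6.560 / 8 = 0.8200%
Sample std dev = √[9.4046 / 7] = 1.1591%
IR = r̄ / tracking error = 0.8200 / 1.1591 = 0.7074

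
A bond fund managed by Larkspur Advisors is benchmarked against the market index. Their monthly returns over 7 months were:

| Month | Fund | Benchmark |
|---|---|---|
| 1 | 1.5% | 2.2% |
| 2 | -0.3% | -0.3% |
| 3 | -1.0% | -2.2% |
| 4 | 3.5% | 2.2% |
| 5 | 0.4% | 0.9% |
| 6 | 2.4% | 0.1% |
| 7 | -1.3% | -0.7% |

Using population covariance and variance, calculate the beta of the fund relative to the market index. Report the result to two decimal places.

r̄p = 0.7429%,  r̄m = 0.3143%
Cov = Σ(rp − r̄p)(rm − r̄m) / 7 = 1.8808
Var(rm) = Σ(rm − r̄m)² / 7 = 2.1755
β = Cov / Var = 1.8808 / 2.1755 = 0.8645

0.86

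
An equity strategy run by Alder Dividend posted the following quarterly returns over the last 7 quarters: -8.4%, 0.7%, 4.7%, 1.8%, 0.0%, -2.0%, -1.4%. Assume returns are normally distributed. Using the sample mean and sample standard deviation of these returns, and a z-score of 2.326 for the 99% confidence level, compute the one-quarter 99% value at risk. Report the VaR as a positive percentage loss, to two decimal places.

10.12

Mean return r̄ = -4.60 / 7 = -0.6571%
Sample std dev = √[99.3171 / 6] = 4.0685%
VaR = −(r̄ − z·σ) = −(-0.6571 − 2.326 × 4.0685) = −(-10.1204) = 10.1204%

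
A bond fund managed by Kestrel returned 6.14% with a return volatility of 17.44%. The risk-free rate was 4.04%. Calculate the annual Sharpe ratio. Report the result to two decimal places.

0.12

Sharpe = (Rp − Rf) / σp = (6.14% − 4.04%) / 17.44% = 2.10% / 17.44% = 0.1204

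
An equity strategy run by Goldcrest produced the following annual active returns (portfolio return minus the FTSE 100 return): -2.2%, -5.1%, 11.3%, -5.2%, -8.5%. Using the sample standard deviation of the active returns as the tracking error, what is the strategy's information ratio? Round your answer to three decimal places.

-0.251

r̄ = (-2.2 − 5.1 + 11.3 − 5.2 − 8.5) / 5 = -9.70 / 5 = -1.9400%
Sample std dev = √[239.0120 / 4] = 7.7300%
IR = r̄ / tracking error = -1.9400 / 7.7300 = -0.2510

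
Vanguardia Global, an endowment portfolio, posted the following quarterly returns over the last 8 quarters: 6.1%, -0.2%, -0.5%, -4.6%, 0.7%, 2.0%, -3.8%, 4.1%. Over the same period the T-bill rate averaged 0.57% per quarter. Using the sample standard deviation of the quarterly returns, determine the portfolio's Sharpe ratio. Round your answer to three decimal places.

μ = (6.1 − 0.2 − 0.5 − 4.6 + 0.7 + 2 − 3.8 + 4.1) / 8 = 3.80 / 8 = 0.4750%
Σ(r − μ)² = (6.1 − 0.4750)² + (-0.2 − 0.4750)² + (-0.5 − 0.4750)² + … = 92.5950
σ = √[92.5950 / 7] = 3.6370%
Sharpe = (μ − rf) / σ = (0.4750 − 0.57) / 3.6370 = -0.0950 / 3.6370 = -0.0261

-0.026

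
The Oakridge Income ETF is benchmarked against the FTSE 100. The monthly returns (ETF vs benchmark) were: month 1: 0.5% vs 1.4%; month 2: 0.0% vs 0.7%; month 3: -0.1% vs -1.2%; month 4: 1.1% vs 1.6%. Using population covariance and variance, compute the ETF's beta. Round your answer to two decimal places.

r̄p = 0.3750%,  r̄m = 0.6250%
Cov = Σ(rp − r̄p)(rm − r̄m) / 4 = 0.4106
Var(rm) = Σ(rm − r̄m)² / 4 = 1.2219
β = Cov / Var = 0.4106 / 1.2219 = 0.3360

0.34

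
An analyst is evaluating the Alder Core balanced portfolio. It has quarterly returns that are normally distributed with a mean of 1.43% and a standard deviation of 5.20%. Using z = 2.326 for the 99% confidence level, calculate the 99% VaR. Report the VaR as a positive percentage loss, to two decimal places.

10.67

VaR (as % loss) = −(μ − z·σ) = −(1.43% − 2.326 × 5.20%) = −(-10.6652%) = 10.6652%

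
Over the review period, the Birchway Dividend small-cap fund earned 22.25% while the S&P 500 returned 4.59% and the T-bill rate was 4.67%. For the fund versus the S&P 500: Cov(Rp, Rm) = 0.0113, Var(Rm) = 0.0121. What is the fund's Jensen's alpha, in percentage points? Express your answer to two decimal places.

17.65

β = Cov / Var = 0.0113 / 0.0121 = 0.9339
E[R] = Rf + β(Rm − Rf) = 4.67% + 0.9339 × (4.59% − 4.67%) = 4.5953%
α = Rp − E[R] = 22.25% − 4.5953% = 17.6547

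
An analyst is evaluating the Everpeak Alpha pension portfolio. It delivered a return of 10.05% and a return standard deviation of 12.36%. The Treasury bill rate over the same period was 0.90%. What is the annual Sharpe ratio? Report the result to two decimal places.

0.74

Sharpe = (Rp − Rf) / σp = (10.05% − 0.90%) / 12.36% = 9.15% / 12.36% = 0.7403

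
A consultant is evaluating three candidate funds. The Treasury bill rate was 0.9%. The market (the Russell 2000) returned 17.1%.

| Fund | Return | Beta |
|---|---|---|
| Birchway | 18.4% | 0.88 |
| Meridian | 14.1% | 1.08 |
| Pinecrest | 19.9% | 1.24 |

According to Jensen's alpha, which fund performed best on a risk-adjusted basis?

Birchway

Birchway: α = 18.4% − [0.9% + 0.88 × (17.1% − 0.9%)] = 3.244
Meridian: α = 14.1% − [0.9% + 1.08 × (17.1% − 0.9%)] = -4.296
Pinecrest: α = 19.9% − [0.9% + 1.24 × (17.1% − 0.9%)] = -1.088
Highest: Birchway (3.244).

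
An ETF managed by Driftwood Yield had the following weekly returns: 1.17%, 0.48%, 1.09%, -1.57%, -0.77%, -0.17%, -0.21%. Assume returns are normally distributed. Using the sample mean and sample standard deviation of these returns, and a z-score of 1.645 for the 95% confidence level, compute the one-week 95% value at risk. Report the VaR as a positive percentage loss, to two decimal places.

1.63

Mean return μ = 0.020 / 7 = 0.0029%
Σ(r − μ)² = (1.17 − 0.0029)² + (0.48 − 0.0029)² + … = 5.9181
σ = √[5.9181 / 6] = 0.9932%
VaR = −(μ − z·σ) = −(0.0029 − 1.645 × 0.9932) = −(-1.6309) = 1.6309%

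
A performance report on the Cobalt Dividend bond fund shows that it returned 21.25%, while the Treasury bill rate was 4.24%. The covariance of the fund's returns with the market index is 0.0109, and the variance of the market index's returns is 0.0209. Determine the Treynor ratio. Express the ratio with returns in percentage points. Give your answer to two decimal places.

32.62

β = Cov / Var = 0.0109 / 0.0209 = 0.5215
Treynor = (Rp − Rf) / β = (21.25% − 4.24%) / 0.5215 = 17.01 / 0.5215 = 32.6174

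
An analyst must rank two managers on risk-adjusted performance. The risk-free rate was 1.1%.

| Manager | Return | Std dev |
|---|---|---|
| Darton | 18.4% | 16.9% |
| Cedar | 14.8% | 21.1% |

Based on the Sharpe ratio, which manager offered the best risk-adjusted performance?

Darton

Darton: Sharpe ratio = (18.4% − 1.1%) / 16.9% = 1.024
Cedar: Sharpe ratio = (14.8% − 1.1%) / 21.1% = 0.649
Highest: Darton (1.024).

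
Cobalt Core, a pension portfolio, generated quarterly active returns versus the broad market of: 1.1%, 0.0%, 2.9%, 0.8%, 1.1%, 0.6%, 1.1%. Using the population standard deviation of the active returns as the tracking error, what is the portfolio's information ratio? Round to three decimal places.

1.313

r̄ = (1.1 + 0 + 2.9 + 0.8 + 1.1 + 0.6 + 1.1) / 7 = 1.0857%
Population σ = √[Σ(r − r̄)² / 7] = √[4.7886 / 7] = √0.6841 = 0.8271%
IR = r̄ / tracking error = 1.0857 / 0.8271 = 1.3127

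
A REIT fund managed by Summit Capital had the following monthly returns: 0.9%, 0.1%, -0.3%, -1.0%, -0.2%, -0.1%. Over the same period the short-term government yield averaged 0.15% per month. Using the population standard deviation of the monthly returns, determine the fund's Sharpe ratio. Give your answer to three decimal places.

μ = (0.9 + 0.1 − 0.3 − 1 − 0.2 − 0.1) / 6 = -0.1000%
Σ(r − μ)² = (0.9 − (-0.1000))² + (0.1 − (-0.1000))² + (-0.3 − (-0.1000))² + … = 1.9000
σ = √[1.9000 / 6] = 0.5627%
Sharpe = (μ − rf) / σ = (-0.1000 − 0.15) / 0.5627 = -0.2500 / 0.5627 = -0.4443

-0.444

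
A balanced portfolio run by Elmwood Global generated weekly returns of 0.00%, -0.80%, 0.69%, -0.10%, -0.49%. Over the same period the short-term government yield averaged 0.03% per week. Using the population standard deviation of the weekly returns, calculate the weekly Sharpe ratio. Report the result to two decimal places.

Mean return μ = -0.700 / 5 = -0.1400%
Σ(r − μ)² = (0 − (-0.1400))² + (-0.8 − (-0.1400))² + (0.69 − (-0.1400))² + … = 1.2682
population σ = √(1.2682 / 5) = √0.2536 = 0.5036%
Sharpe = (μ − rf) / σ = (-0.1400 − 0.03) / 0.5036 = -0.1700 / 0.5036 = -0.3376

-0.34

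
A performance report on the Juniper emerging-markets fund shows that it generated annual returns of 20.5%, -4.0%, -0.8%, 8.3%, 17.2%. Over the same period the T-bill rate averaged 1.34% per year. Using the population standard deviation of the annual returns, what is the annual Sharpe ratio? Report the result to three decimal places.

0.718

r̄ = (20.5 − 4 − 0.8 + 8.3 + 17.2) / 5 = 41.20 / 5 = 8.2400%
Σ(r − r̄)² = (20.5 − 8.2400)² + (-4 − 8.2400)² + … = 462.1320
σ = √[462.1320 / 5] = 9.6139%
Sharpe = (r̄ − rf) / σ = (8.2400 − 1.34) / 9.6139 = 6.9000 / 9.6139 = 0.7177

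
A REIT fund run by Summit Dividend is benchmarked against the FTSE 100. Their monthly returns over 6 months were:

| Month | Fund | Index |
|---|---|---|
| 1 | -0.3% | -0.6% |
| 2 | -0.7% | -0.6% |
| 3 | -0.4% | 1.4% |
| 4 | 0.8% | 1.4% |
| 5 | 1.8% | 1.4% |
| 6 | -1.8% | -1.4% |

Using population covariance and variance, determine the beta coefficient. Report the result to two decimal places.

r̄p = -0.1000%,  r̄m = 0.2667%
Cov = Σ(rp − r̄p)(rm − r̄m) / 6 = 1.0600
Var(rm) = Σ(rm − r̄m)² / 6 = 1.3556
β = Cov / Var = 1.0600 / 1.3556 = 0.7819

0.78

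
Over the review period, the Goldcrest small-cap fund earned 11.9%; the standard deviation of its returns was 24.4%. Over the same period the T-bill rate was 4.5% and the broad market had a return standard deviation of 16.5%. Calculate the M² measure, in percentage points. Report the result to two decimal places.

9.50

Sharpe = (Rp − Rf) / σp = (11.9% − 4.5%) / 24.4% = 0.3033
M² = Rf + Sharpe × σm = 4.5% + 0.3033 × 16.5% = 9.5045%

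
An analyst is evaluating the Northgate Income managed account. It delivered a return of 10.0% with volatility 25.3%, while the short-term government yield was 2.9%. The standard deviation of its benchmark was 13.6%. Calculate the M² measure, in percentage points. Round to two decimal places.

6.72

Sharpe = (Rp − Rf) / σp = (10.0% − 2.9%) / 25.3% = 0.2806
M² = Rf + Sharpe × σm = 2.9% + 0.2806 × 13.6% = 6.7162%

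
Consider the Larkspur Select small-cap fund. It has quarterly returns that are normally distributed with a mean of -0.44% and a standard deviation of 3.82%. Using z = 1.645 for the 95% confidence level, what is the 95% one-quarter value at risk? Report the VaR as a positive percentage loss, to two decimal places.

VaR (as % loss) = −(μ − z·σ) = −(-0.44% − 1.645 × 3.82%) = −(-6.7239%) = 6.7239%

6.72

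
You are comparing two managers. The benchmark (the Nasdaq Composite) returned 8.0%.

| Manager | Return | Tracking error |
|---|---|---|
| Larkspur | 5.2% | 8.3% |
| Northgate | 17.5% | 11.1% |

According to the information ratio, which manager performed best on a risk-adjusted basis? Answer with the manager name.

Larkspur: IR = (5.2% − 8.0%) / 8.3% = -0.337
Northgate: IR = (17.5% − 8.0%) / 11.1% = 0.856
Highest: Northgate (0.856).

Northgate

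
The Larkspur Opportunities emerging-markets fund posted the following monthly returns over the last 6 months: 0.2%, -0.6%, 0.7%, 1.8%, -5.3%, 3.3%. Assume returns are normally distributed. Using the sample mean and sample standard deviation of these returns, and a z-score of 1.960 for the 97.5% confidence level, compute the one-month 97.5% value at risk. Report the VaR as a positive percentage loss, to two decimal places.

5.74

μ = (0.2 − 0.6 + 0.7 + 1.8 − 5.3 + 3.3) / 6 = 0.10 / 6 = 0.0167%
Sample std dev = √[43.1083 / 5] = 2.9363%
VaR = −(μ − z·σ) = −(0.0167 − 1.960 × 2.9363) = −(-5.7384) = 5.7384%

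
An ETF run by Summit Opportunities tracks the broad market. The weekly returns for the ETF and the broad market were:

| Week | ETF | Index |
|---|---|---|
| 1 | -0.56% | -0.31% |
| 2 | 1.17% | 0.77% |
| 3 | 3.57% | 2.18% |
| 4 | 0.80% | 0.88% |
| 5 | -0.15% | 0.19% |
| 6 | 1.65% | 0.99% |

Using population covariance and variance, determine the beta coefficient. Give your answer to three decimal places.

1.715

r̄p = 1.0800%,  r̄m = 0.7833%
Cov = Σ(rp − r̄p)(rm − r̄m) / 6 = 1.0150
Var(rm) = Σ(rm − r̄m)² / 6 = 0.5917
β = Cov / Var = 1.0150 / 0.5917 = 1.7154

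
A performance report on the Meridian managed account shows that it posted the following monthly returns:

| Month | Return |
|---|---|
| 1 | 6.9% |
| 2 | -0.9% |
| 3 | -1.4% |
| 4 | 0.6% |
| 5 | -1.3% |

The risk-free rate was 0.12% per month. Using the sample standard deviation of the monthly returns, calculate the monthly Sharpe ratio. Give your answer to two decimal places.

r̄ = (6.9 − 0.9 − 1.4 + 0.6 − 1.3) / 5 = 3.90 / 5 = 0.7800%
Σ(r − r̄)² = (6.9 − 0.7800)² + (-0.9 − 0.7800)² + … = 49.3880
sample σ = √(49.3880 / 4) = √12.3470 = 3.5138%
Sharpe = (r̄ − rf) / σ = (0.7800 − 0.12) / 3.5138 = 0.6600 / 3.5138 = 0.1878

0.19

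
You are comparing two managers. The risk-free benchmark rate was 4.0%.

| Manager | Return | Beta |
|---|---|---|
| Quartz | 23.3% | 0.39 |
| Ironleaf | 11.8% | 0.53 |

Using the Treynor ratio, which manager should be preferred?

Quartz

Quartz: Treynor = (23.3% − 4.0%) / 0.39 = 49.487
Ironleaf: Treynor = (11.8% − 4.0%) / 0.53 = 14.717
Highest: Quartz (49.487).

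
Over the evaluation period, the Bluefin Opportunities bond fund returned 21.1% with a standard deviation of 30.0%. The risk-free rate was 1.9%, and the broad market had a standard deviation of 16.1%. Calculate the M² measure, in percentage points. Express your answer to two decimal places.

12.20

Sharpe = (Rp − Rf) / σp = (21.1% − 1.9%) / 30.0% = 0.6400
M² = Rf + Sharpe × σm = 1.9% + 0.6400 × 16.1% = 12.2040%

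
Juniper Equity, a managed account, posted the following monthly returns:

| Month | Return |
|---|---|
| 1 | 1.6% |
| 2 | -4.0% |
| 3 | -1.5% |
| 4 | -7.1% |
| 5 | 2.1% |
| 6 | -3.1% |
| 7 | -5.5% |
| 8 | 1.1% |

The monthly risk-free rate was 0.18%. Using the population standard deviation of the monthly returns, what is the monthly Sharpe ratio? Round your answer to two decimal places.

r̄ = (1.6 − 4 − 1.5 − 7.1 + 2.1 − 3.1 − 5.5 + 1.1) / 8 = -2.0500%
Σ(r − r̄)² = (1.6 − (-2.0500))² + (-4 − (-2.0500))² + … = 83.0800
population σ = √(83.0800 / 8) = √10.3850 = 3.2226%
Sharpe = (r̄ − rf) / σ = (-2.0500 − 0.18) / 3.2226 = -2.2300 / 3.2226 = -0.6920

-0.69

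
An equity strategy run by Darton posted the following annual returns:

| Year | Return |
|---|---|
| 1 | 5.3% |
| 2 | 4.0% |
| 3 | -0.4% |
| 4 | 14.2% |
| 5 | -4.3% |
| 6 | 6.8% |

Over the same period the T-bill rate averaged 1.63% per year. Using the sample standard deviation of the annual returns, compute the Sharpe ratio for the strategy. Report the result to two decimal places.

Mean return μ = 25.60 / 6 = 4.2667%
Σ(r − μ)² = 201.3933; sample σ = √(201.3933/5) = 6.3465%
Sharpe = (μ − rf) / σ = (4.2667 − 1.63) / 6.3465 = 2.6367 / 6.3465 = 0.4155

0.42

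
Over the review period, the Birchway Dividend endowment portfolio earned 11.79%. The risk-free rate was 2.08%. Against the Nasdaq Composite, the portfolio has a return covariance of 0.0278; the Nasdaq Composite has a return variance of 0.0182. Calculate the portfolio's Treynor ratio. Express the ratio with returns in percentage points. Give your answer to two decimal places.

6.36

β = Cov / Var = 0.0278 / 0.0182 = 1.5275
Treynor = (Rp − Rf) / β = (11.79% − 2.08%) / 1.5275 = 9.71 / 1.5275 = 6.3568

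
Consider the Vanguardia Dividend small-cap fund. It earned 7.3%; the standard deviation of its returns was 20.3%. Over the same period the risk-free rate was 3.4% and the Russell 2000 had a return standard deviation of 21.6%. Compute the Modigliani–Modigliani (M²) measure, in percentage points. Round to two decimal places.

Sharpe = (Rp − Rf) / σp = (7.3% − 3.4%) / 20.3% = 0.1921
M² = Rf + Sharpe × σm = 3.4% + 0.1921 × 21.6% = 7.5494%

7.55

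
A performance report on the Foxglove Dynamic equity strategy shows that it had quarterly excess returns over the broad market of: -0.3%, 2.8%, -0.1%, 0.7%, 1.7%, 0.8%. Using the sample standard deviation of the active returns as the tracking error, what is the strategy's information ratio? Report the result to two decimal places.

r̄ = (-0.3 + 2.8 − 0.1 + 0.7 + 1.7 + 0.8) / 6 = 0.9333%
Σ(r − r̄)² = 6.7333; sample σ = √(6.7333/5) = 1.1605%
IR = r̄ / tracking error = 0.9333 / 1.1605 = 0.8042

0.80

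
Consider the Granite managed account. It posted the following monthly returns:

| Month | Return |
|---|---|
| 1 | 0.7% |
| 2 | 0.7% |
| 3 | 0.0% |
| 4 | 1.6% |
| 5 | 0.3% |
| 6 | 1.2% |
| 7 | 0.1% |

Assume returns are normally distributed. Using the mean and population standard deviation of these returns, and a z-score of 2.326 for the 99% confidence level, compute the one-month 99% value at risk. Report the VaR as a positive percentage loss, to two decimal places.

r̄ = (0.7 + 0.7 + 0 + 1.6 + 0.3 + 1.2 + 0.1) / 7 = 0.6571%
Σ(r − r̄)² = (0.7 − 0.6571)² + (0.7 − 0.6571)² + … = 2.0571
σ = √[2.0571 / 7] = 0.5421%
VaR = −(r̄ − z·σ) = −(0.6571 − 2.326 × 0.5421) = −(-0.6038) = 0.6038%

0.60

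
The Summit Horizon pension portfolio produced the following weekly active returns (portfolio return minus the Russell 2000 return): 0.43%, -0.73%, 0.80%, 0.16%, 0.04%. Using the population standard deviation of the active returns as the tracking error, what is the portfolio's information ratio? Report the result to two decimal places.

Mean return μ = 0.700 / 5 = 0.1400%
Σ(r − μ)² = (0.43 − 0.1400)² + (-0.73 − 0.1400)² + (0.8 − 0.1400)² + … = 1.2870
σ = √[1.2870 / 5] = 0.5073%
IR = μ / tracking error = 0.1400 / 0.5073 = 0.2760

0.28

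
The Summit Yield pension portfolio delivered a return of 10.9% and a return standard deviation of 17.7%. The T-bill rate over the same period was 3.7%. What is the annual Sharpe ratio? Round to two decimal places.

0.41

Sharpe = (Rp − Rf) / σp = (10.9% − 3.7%) / 17.7% = 7.20% / 17.7% = 0.4068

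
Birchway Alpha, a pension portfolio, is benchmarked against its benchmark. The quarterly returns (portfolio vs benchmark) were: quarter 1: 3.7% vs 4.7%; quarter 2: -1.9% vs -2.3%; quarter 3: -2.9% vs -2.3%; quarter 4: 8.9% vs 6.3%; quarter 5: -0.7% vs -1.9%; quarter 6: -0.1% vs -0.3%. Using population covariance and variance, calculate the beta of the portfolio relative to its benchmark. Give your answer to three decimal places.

1.107

r̄p = 1.1667%,  r̄m = 0.7000%
Cov = Σ(rp − r̄p)(rm − r̄m) / 6 = 13.4933
Var(rm) = Σ(rm − r̄m)² / 6 = 12.1867
β = Cov / Var = 13.4933 / 12.1867 = 1.1072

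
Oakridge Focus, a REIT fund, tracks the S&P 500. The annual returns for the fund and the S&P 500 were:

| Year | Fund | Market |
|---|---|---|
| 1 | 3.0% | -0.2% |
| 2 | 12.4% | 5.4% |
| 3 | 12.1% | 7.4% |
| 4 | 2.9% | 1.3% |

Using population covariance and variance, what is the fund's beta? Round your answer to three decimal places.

r̄p = 7.6000%,  r̄m = 3.4750%
Cov = Σ(rp − r̄p)(rm − r̄m) / 4 = 13.5075
Var(rm) = Σ(rm − r̄m)² / 4 = 9.3369
β = Cov / Var = 13.5075 / 9.3369 = 1.4467

1.447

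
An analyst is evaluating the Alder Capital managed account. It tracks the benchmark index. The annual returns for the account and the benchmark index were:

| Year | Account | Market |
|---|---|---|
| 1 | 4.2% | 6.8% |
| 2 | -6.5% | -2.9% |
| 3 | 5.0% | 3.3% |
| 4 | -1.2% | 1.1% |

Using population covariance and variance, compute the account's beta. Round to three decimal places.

r̄p = 0.3750%,  r̄m = 2.0750%
Cov = Σ(rp − r̄p)(rm − r̄m) / 4 = 14.8694
Var(rm) = Σ(rm − r̄m)² / 4 = 12.3819
β = Cov / Var = 14.8694 / 12.3819 = 1.2009

1.201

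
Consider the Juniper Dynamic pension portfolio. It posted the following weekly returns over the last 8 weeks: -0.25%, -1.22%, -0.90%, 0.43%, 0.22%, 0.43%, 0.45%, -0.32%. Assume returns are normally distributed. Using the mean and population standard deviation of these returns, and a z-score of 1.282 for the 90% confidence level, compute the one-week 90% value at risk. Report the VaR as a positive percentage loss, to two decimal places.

0.92

r̄ = (-0.25 − 1.22 − 0.9 + 0.43 + 0.22 + 0.43 + 0.45 − 0.32) / 8 = -0.1450%
Σ(r − r̄)² = 2.9158; population σ = √(2.9158/8) = 0.6037%
VaR = −(r̄ − z·σ) = −(-0.1450 − 1.282 × 0.6037) = −(-0.9189) = 0.9189%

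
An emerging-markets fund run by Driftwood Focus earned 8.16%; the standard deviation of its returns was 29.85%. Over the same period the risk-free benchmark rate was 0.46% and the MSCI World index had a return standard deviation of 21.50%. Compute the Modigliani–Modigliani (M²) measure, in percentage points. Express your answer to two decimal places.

6.01

Sharpe = (Rp − Rf) / σp = (8.16% − 0.46%) / 29.85% = 0.2580
M² = Rf + Sharpe × σm = 0.46% + 0.2580 × 21.50% = 6.0070%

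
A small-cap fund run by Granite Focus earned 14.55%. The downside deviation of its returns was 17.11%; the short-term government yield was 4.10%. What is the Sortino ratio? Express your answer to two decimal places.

Sortino = (Rp − Rf) / σd = (14.55% − 4.10%) / 17.11% = 10.45% / 17.11% = 0.6108

0.61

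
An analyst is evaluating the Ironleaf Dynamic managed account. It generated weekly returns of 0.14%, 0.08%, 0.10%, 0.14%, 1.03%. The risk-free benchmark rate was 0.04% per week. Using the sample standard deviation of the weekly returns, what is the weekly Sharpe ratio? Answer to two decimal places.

0.63

r̄ = (0.14 + 0.08 + 0.1 + 0.14 + 1.03) / 5 = 1.490 / 5 = 0.2980%
Sample σ = √[Σ(r − r̄)² / 4] = √[0.6725 / 4] = √0.1681 = 0.4100%
Sharpe = (r̄ − rf) / σ = (0.2980 − 0.04) / 0.4100 = 0.2580 / 0.4100 = 0.6293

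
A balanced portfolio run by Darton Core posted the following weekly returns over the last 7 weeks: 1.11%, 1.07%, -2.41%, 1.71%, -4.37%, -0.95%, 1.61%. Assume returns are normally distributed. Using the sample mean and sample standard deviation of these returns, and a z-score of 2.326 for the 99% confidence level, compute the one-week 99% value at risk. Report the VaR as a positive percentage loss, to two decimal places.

5.77

Mean return r̄ = -2.230 / 7 = -0.3186%
Σ(r − r̄)² = 32.9903; sample σ = √(32.9903/6) = 2.3449%
VaR = −(r̄ − z·σ) = −(-0.3186 − 2.326 × 2.3449) = −(-5.7728) = 5.7728%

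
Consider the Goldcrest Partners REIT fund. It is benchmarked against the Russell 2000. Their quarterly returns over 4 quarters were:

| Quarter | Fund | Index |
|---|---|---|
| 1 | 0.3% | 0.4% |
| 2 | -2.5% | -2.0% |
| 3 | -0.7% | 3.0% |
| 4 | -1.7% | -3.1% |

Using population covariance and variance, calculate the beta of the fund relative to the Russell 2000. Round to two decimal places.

r̄p = -1.1500%,  r̄m = -0.4250%
Cov = Σ(rp − r̄p)(rm − r̄m) / 4 = 1.5838
Var(rm) = Σ(rm − r̄m)² / 4 = 5.5119
β = Cov / Var = 1.5838 / 5.5119 = 0.2873

0.29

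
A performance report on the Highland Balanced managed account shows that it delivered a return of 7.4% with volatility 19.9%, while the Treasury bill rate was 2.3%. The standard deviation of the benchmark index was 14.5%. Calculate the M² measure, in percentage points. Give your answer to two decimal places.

Sharpe = (Rp − Rf) / σp = (7.4% − 2.3%) / 19.9% = 0.2563
M² = Rf + Sharpe × σm = 2.3% + 0.2563 × 14.5% = 6.0164%

6.02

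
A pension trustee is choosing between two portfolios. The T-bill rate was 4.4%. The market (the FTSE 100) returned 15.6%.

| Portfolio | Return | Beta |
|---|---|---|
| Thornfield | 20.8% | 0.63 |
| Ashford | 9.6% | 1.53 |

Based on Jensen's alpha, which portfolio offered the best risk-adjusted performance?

Thornfield

Thornfield: α = 20.8% − [4.4% + 0.63 × (15.6% − 4.4%)] = 9.344
Ashford: α = 9.6% − [4.4% + 1.53 × (15.6% − 4.4%)] = -11.936
Highest: Thornfield (9.344).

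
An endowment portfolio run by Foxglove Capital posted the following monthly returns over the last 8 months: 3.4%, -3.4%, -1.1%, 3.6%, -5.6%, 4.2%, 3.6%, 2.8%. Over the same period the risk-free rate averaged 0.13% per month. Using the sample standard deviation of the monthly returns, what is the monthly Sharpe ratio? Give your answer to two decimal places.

μ = (3.4 − 3.4 − 1.1 + 3.6 − 5.6 + 4.2 + 3.6 + 2.8) / 8 = 0.9375%
Σ(r − μ)² = 100.0588; sample σ = √(100.0588/7) = 3.7808%
Sharpe = (μ − rf) / σ = (0.9375 − 0.13) / 3.7808 = 0.8075 / 3.7808 = 0.2136

0.21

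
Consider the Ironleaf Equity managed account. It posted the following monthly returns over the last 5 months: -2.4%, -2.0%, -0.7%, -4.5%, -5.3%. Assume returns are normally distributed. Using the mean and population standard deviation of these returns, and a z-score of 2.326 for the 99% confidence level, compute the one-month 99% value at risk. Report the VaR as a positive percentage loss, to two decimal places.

r̄ = (-2.4 − 2 − 0.7 − 4.5 − 5.3) / 5 = -14.90 / 5 = -2.9800%
Population σ = √[Σ(r − r̄)² / 5] = √[14.1880 / 5] = √2.8376 = 1.6845%
VaR = −(r̄ − z·σ) = −(-2.9800 − 2.326 × 1.6845) = −(-6.8981) = 6.8981%

6.90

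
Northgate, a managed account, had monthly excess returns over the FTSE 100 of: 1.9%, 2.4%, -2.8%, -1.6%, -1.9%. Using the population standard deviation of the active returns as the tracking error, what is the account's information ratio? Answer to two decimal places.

-0.19

Mean return μ = -2.00 / 5 = -0.4000%
Population std dev = √[22.5800 / 5] = 2.1251%
IR = μ / tracking error = -0.4000 / 2.1251 = -0.1882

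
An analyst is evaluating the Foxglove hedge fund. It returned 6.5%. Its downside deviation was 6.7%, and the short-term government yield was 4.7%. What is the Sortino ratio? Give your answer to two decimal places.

Sortino = (Rp − Rf) / σd = (6.5% − 4.7%) / 6.7% = 1.80% / 6.7% = 0.2687

0.27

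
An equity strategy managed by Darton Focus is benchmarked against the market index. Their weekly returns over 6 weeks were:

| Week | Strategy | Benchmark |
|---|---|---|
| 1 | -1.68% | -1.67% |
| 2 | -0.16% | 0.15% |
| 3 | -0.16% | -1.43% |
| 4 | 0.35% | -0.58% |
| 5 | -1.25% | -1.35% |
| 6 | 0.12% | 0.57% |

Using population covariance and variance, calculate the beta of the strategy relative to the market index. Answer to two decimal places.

0.60

r̄p = -0.4633%,  r̄m = -0.7183%
Cov = Σ(rp − r̄p)(rm − r̄m) / 6 = 0.4277
Var(rm) = Σ(rm − r̄m)² / 6 = 0.7073
β = Cov / Var = 0.4277 / 0.7073 = 0.6047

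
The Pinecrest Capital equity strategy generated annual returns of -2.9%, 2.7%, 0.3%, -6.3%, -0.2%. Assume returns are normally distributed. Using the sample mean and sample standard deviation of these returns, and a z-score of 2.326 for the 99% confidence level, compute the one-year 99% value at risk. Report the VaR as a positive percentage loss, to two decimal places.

9.28

Mean return μ = -6.40 / 5 = -1.2800%
Sample σ = √[Σ(r − μ)² / 4] = √[47.3280 / 4] = √11.8320 = 3.4398%
VaR = −(μ − z·σ) = −(-1.2800 − 2.326 × 3.4398) = −(-9.2810) = 9.2810%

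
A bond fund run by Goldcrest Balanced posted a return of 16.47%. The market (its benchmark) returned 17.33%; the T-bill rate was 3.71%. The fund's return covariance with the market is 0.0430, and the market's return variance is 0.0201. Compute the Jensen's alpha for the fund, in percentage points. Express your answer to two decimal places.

-16.38

β = Cov / Var = 0.0430 / 0.0201 = 2.1393
E[R] = Rf + β(Rm − Rf) = 3.71% + 2.1393 × (17.33% − 3.71%) = 32.8473%
α = Rp − E[R] = 16.47% − 32.8473% = -16.3773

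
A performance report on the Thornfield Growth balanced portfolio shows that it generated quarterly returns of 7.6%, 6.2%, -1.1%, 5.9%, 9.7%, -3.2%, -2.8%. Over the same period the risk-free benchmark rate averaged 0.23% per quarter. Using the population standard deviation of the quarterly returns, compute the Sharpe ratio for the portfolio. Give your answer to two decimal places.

0.59

r̄ = (7.6 + 6.2 − 1.1 + 5.9 + 9.7 − 3.2 − 2.8) / 7 = 3.1857%
Σ(r − r̄)² = (7.6 − 3.1857)² + (6.2 − 3.1857)² + (-1.1 − 3.1857)² + … = 173.3486
population σ = √(173.3486 / 7) = √24.7641 = 4.9764%
Sharpe = (r̄ − rf) / σ = (3.1857 − 0.23) / 4.9764 = 2.9557 / 4.9764 = 0.5939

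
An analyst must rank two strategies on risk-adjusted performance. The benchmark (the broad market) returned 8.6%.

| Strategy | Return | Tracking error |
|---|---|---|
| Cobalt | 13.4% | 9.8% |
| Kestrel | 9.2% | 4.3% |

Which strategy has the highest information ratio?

Cobalt

Cobalt: IR = (13.4% − 8.6%) / 9.8% = 0.490
Kestrel: IR = (9.2% − 8.6%) / 4.3% = 0.140
Highest: Cobalt (0.490).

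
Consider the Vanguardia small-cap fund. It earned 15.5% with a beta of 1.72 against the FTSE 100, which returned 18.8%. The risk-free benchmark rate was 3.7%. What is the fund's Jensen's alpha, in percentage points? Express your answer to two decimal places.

CAPM expected return = Rf + β(Rm − Rf) = 3.7% + 1.72 × (18.8% − 3.7%) = 3.7 + 1.72 × 15.10 = 29.6720%
Jensen's α = Rp − E[R] = 15.5% − 29.6720% = -14.1720

-14.17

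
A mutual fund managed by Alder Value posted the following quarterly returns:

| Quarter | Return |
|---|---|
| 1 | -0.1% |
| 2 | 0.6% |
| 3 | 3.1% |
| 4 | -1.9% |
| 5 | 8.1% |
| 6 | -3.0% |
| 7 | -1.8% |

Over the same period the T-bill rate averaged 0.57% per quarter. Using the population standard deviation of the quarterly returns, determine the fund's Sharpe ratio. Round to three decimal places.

0.041

r̄ = (-0.1 + 0.6 + 3.1 − 1.9 + 8.1 − 3 − 1.8) / 7 = 5.00 / 7 = 0.7143%
Population σ = √[Σ(r − r̄)² / 7] = √[87.8686 / 7] = √12.5527 = 3.5430%
Sharpe = (r̄ − rf) / σ = (0.7143 − 0.57) / 3.5430 = 0.1443 / 3.5430 = 0.0407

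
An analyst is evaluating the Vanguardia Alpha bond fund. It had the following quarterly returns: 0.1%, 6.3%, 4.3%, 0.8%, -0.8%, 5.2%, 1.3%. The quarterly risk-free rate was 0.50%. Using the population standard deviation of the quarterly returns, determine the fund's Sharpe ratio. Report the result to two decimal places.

0.76

μ = (0.1 + 6.3 + 4.3 + 0.8 − 0.8 + 5.2 + 1.3) / 7 = 2.4571%
Σ(r − μ)² = (0.1 − 2.4571)² + (6.3 − 2.4571)² + (4.3 − 2.4571)² + … = 45.9371
σ = √[45.9371 / 7] = 2.5617%
Sharpe = (μ − rf) / σ = (2.4571 − 0.5) / 2.5617 = 1.9571 / 2.5617 = 0.7640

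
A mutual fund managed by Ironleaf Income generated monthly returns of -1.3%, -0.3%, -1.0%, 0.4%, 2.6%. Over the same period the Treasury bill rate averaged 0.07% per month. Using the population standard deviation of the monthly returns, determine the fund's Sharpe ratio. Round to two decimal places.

Mean return r̄ = 0.40 / 5 = 0.0800%
Σ(r − r̄)² = (-1.3 − 0.0800)² + (-0.3 − 0.0800)² + (-1 − 0.0800)² + … = 9.6680
population σ = √(9.6680 / 5) = √1.9336 = 1.3905%
Sharpe = (r̄ − rf) / σ = (0.0800 − 0.07) / 1.3905 = 0.0100 / 1.3905 = 0.0072

0.01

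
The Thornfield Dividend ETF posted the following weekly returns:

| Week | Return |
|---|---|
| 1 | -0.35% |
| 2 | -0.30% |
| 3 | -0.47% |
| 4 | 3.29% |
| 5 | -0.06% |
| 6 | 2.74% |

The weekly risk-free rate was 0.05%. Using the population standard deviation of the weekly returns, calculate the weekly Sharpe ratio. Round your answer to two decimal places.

Mean return r̄ = 4.850 / 6 = 0.8083%
Σ(r − r̄)² = 14.8483; population σ = √(14.8483/6) = 1.5731%
Sharpe = (r̄ − rf) / σ = (0.8083 − 0.05) / 1.5731 = 0.7583 / 1.5731 = 0.4820

0.48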